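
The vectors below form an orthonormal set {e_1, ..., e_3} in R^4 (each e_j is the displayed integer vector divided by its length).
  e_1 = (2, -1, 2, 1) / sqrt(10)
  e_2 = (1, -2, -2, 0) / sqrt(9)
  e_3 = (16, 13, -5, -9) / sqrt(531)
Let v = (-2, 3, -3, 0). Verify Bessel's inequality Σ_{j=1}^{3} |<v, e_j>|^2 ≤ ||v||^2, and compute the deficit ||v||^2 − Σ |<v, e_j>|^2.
Σ |<v, e_j>|^2 = 10771/590; ||v||^2 = 22; deficit = 2209/590

Write each e_j = u_j / sqrt(<u_j, u_j>) where u_j is the displayed integer vector. Then <v, e_j> = <v, u_j> / sqrt(<u_j, u_j>), so |<v, e_j>|^2 = <v, u_j>^2 / <u_j, u_j>.
Coefficients: <v, e_1> = -13/sqrt(10), <v, e_2> = -2/sqrt(9), <v, e_3> = 22/sqrt(531).
Square and sum: Σ |<v, e_j>|^2 = 10771/590.
Compute ||v||^2 = v·v = 22.
Deficit = 22 − 10771/590 = 2209/590 ≥ 0, confirming Bessel's inequality. (The deficit equals ||v − Σ <v,e_j> e_j||^2, the squared distance from v to span{e_j}.)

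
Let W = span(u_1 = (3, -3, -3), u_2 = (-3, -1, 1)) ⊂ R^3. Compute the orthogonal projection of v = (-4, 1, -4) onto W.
proj_W(v) = (-11/6, -7/6, 1/3)

Set up U = [u_1 | ... | u_2] ∈ R^(3×2). The projector onto W = col(U) is P = U (U^T U)^(-1) U^T.
Compute U^T U =
  [27, -9]
  [-9, 11],
and U^T v = (-3, 7).
Solve U^T U · c = U^T v for the coefficients: c = (5/36, 3/4). The projection is proj_W(v) = U c.
Check: (v - proj_W(v)) · u_1 = 0  (should be 0).
Check: (v - proj_W(v)) · u_2 = 0  (should be 0).
Result: proj_W(v) = (-11/6, -7/6, 1/3).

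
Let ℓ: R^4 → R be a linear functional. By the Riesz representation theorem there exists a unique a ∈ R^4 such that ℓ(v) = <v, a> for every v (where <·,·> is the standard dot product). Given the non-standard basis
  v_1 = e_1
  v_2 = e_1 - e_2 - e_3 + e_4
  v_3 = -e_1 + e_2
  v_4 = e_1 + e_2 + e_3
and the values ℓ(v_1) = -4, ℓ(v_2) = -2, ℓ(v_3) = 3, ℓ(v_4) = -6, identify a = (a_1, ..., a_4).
a = (-4, -1, -1, 0)

Write a = (a_1, ..., a_4) in the standard basis. For each basis vector v_i, ℓ(v_i) = <v_i, a> is a linear equation in the a_j's. Collect the n equations into a matrix system V a = ℓ, where row i of V is v_i (expressed in the standard basis). Since V is invertible (lower-triangular with 1s on the diagonal, up to permutation), solve by back-substitution:
  V =
[[1, 0, 0, 0],
 [1, -1, -1, 1],
 [-1, 1, 0, 0],
 [1, 1, 1, 0]]
  V a = (-4, -2, 3, -6)
Solving gives a = (-4, -1, -1, 0).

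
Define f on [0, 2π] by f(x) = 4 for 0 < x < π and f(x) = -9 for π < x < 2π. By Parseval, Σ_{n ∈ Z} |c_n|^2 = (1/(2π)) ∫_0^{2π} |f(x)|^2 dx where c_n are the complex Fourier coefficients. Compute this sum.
Σ |c_n|^2 = 97/2

Parseval equates the L^2 energy of f (normalised by 1/(2π)) with the ℓ^2 sum of its Fourier coefficients: (1/(2π)) ∫_0^{2π} |f|^2 = Σ |c_n|^2.
Compute the left side: (1/(2π)) [∫_0^π 4^2 dx + ∫_π^{2π} (-9)^2 dx] = (1/(2π)) · (16π + 81π) = (16 + 81)/2 = 97/2.
So Σ_{n ∈ Z} |c_n|^2 = 97/2.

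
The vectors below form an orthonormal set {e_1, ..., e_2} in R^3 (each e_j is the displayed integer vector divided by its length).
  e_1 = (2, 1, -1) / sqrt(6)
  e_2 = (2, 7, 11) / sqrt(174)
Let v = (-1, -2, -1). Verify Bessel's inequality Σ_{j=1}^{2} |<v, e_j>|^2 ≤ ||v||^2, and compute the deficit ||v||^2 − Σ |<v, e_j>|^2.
Σ |<v, e_j>|^2 = 165/29; ||v||^2 = 6; deficit = 9/29

Write each e_j = u_j / sqrt(<u_j, u_j>) where u_j is the displayed integer vector. Then <v, e_j> = <v, u_j> / sqrt(<u_j, u_j>), so |<v, e_j>|^2 = <v, u_j>^2 / <u_j, u_j>.
Coefficients: <v, e_1> = -3/sqrt(6), <v, e_2> = -27/sqrt(174).
Square and sum: Σ |<v, e_j>|^2 = 165/29.
Compute ||v||^2 = v·v = 6.
Deficit = 6 − 165/29 = 9/29 ≥ 0, confirming Bessel's inequality. (The deficit equals ||v − Σ <v,e_j> e_j||^2, the squared distance from v to span{e_j}.)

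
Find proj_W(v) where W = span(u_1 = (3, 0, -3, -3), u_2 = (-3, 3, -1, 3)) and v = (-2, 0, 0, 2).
proj_W(v) = (-100/59, 48/59, 36/59, 100/59)

Set up U = [u_1 | ... | u_2] ∈ R^(4×2). The projector onto W = col(U) is P = U (U^T U)^(-1) U^T.
Compute U^T U =
  [27, -15]
  [-15, 28],
and U^T v = (-12, 12).
Solve U^T U · c = U^T v for the coefficients: c = (-52/177, 16/59). The projection is proj_W(v) = U c.
Check: (v - proj_W(v)) · u_1 = 0  (should be 0).
Check: (v - proj_W(v)) · u_2 = 0  (should be 0).
Result: proj_W(v) = (-100/59, 48/59, 36/59, 100/59).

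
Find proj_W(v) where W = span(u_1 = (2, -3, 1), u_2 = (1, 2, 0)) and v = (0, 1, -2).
proj_W(v) = (-13/27, 67/54, -17/54)

Set up U = [u_1 | ... | u_2] ∈ R^(3×2). The projector onto W = col(U) is P = U (U^T U)^(-1) U^T.
Compute U^T U =
  [14, -4]
  [-4, 5],
and U^T v = (-5, 2).
Solve U^T U · c = U^T v for the coefficients: c = (-17/54, 4/27). The projection is proj_W(v) = U c.
Check: (v - proj_W(v)) · u_1 = 0  (should be 0).
Check: (v - proj_W(v)) · u_2 = 0  (should be 0).
Result: proj_W(v) = (-13/27, 67/54, -17/54).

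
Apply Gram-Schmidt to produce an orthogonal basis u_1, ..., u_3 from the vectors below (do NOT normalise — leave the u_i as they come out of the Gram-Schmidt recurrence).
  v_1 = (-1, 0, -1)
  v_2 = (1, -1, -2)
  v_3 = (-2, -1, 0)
Orthogonal basis:
  u_1 = (-1, 0, -1)
  u_2 = (3/2, -1, -3/2)
  u_3 = (-5/11, -15/11, 5/11)

Apply the Gram-Schmidt recurrence
  u_1 = v_1
  u_i = v_i − Σ_{j<i} ((v_i · u_j) / (u_j · u_j)) · u_j.

Step by step this gives:
  u_1 = (-1, 0, -1)
  u_2 = (3/2, -1, -3/2)
  u_3 = (-5/11, -15/11, 5/11)

Orthogonality check:
  u_2 · u_1 = 0 (should be 0)
  u_3 · u_1 = 0 (should be 0)
  u_3 · u_2 = 0 (should be 0)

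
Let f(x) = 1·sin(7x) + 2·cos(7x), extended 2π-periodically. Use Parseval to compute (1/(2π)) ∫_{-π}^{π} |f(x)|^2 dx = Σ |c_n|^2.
Σ |c_n|^2 = 5/2

Expand |f|^2 and use orthogonality of {sin(nx), cos(mx)} on [-π, π]:
  ∫_{-π}^{π} sin(nx)^2 dx = π, ∫ cos(mx)^2 dx = π, and cross terms integrate to 0.
So ∫_{-π}^{π} f(x)^2 dx = 1^2 · π + 2^2 · π = (1 + 4)π.
Divide by 2π: (1 + 4)/2 = 5/2.
By Parseval, this equals Σ |c_n|^2.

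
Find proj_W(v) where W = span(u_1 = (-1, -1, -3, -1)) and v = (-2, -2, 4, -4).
proj_W(v) = (1/3, 1/3, 1, 1/3)

Set up U = [u_1 | ... | u_1] ∈ R^(4×1). The projector onto W = col(U) is P = U (U^T U)^(-1) U^T.
Compute U^T U =
  [12],
and U^T v = (-4).
Solve U^T U · c = U^T v for the coefficients: c = (-1/3). The projection is proj_W(v) = U c.
Check: (v - proj_W(v)) · u_1 = 0  (should be 0).
Result: proj_W(v) = (1/3, 1/3, 1, 1/3).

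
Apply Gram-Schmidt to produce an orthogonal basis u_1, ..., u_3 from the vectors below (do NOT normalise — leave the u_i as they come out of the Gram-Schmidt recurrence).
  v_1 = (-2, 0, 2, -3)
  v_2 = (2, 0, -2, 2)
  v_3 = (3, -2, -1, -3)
Orthogonal basis:
  u_1 = (-2, 0, 2, -3)
  u_2 = (6/17, 0, -6/17, -8/17)
  u_3 = (1, -2, 1, 0)

Apply the Gram-Schmidt recurrence
  u_1 = v_1
  u_i = v_i − Σ_{j<i} ((v_i · u_j) / (u_j · u_j)) · u_j.

Step by step this gives:
  u_1 = (-2, 0, 2, -3)
  u_2 = (6/17, 0, -6/17, -8/17)
  u_3 = (1, -2, 1, 0)

Orthogonality check:
  u_2 · u_1 = 0 (should be 0)
  u_3 · u_1 = 0 (should be 0)
  u_3 · u_2 = 0 (should be 0)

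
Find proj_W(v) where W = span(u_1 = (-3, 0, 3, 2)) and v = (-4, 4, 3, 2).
proj_W(v) = (-75/22, 0, 75/22, 25/11)

Set up U = [u_1 | ... | u_1] ∈ R^(4×1). The projector onto W = col(U) is P = U (U^T U)^(-1) U^T.
Compute U^T U =
  [22],
and U^T v = (25).
Solve U^T U · c = U^T v for the coefficients: c = (25/22). The projection is proj_W(v) = U c.
Check: (v - proj_W(v)) · u_1 = 0  (should be 0).
Result: proj_W(v) = (-75/22, 0, 75/22, 25/11).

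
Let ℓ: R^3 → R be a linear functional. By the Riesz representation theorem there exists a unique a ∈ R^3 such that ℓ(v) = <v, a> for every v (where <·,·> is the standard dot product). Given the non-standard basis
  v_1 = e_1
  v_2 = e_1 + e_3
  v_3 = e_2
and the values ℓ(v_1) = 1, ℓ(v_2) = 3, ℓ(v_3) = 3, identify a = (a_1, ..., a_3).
a = (1, 3, 2)

Write a = (a_1, ..., a_3) in the standard basis. For each basis vector v_i, ℓ(v_i) = <v_i, a> is a linear equation in the a_j's. Collect the n equations into a matrix system V a = ℓ, where row i of V is v_i (expressed in the standard basis). Since V is invertible (lower-triangular with 1s on the diagonal, up to permutation), solve by back-substitution:
  V =
[[1, 0, 0],
 [1, 0, 1],
 [0, 1, 0]]
  V a = (1, 3, 3)
Solving gives a = (1, 3, 2).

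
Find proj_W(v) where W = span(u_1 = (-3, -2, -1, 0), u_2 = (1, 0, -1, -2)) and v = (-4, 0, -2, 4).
proj_W(v) = (-19/5, -8/5, 3/5, 14/5)

Set up U = [u_1 | ... | u_2] ∈ R^(4×2). The projector onto W = col(U) is P = U (U^T U)^(-1) U^T.
Compute U^T U =
  [14, -2]
  [-2, 6],
and U^T v = (14, -10).
Solve U^T U · c = U^T v for the coefficients: c = (4/5, -7/5). The projection is proj_W(v) = U c.
Check: (v - proj_W(v)) · u_1 = 0  (should be 0).
Check: (v - proj_W(v)) · u_2 = 0  (should be 0).
Result: proj_W(v) = (-19/5, -8/5, 3/5, 14/5).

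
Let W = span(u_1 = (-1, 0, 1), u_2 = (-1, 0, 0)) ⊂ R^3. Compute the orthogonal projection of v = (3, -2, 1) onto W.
proj_W(v) = (3, 0, 1)

Set up U = [u_1 | ... | u_2] ∈ R^(3×2). The projector onto W = col(U) is P = U (U^T U)^(-1) U^T.
Compute U^T U =
  [2, 1]
  [1, 1],
and U^T v = (-2, -3).
Solve U^T U · c = U^T v for the coefficients: c = (1, -4). The projection is proj_W(v) = U c.
Check: (v - proj_W(v)) · u_1 = 0  (should be 0).
Check: (v - proj_W(v)) · u_2 = 0  (should be 0).
Result: proj_W(v) = (3, 0, 1).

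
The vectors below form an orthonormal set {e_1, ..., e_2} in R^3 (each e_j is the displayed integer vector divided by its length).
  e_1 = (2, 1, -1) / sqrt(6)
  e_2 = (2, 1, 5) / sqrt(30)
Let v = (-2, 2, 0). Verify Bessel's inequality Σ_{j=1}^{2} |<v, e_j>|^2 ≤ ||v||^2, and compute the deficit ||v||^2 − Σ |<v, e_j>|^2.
Σ |<v, e_j>|^2 = 4/5; ||v||^2 = 8; deficit = 36/5

Write each e_j = u_j / sqrt(<u_j, u_j>) where u_j is the displayed integer vector. Then <v, e_j> = <v, u_j> / sqrt(<u_j, u_j>), so |<v, e_j>|^2 = <v, u_j>^2 / <u_j, u_j>.
Coefficients: <v, e_1> = -2/sqrt(6), <v, e_2> = -2/sqrt(30).
Square and sum: Σ |<v, e_j>|^2 = 4/5.
Compute ||v||^2 = v·v = 8.
Deficit = 8 − 4/5 = 36/5 ≥ 0, confirming Bessel's inequality. (The deficit equals ||v − Σ <v,e_j> e_j||^2, the squared distance from v to span{e_j}.)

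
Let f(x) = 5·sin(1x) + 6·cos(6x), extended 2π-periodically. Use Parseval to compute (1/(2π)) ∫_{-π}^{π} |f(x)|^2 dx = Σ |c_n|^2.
Σ |c_n|^2 = 61/2

Expand |f|^2 and use orthogonality of {sin(nx), cos(mx)} on [-π, π]:
  ∫_{-π}^{π} sin(nx)^2 dx = π, ∫ cos(mx)^2 dx = π, and cross terms integrate to 0.
So ∫_{-π}^{π} f(x)^2 dx = 5^2 · π + 6^2 · π = (25 + 36)π.
Divide by 2π: (25 + 36)/2 = 61/2.
By Parseval, this equals Σ |c_n|^2.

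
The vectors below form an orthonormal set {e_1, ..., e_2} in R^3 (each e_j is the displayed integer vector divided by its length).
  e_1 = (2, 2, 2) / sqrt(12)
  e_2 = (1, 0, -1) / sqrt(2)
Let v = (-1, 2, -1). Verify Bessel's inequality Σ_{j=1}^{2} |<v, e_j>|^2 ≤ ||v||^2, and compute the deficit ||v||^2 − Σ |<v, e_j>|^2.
Σ |<v, e_j>|^2 = 0; ||v||^2 = 6; deficit = 6

Write each e_j = u_j / sqrt(<u_j, u_j>) where u_j is the displayed integer vector. Then <v, e_j> = <v, u_j> / sqrt(<u_j, u_j>), so |<v, e_j>|^2 = <v, u_j>^2 / <u_j, u_j>.
Coefficients: <v, e_1> = 0/sqrt(12), <v, e_2> = 0/sqrt(2).
Square and sum: Σ |<v, e_j>|^2 = 0.
Compute ||v||^2 = v·v = 6.
Deficit = 6 − 0 = 6 ≥ 0, confirming Bessel's inequality. (The deficit equals ||v − Σ <v,e_j> e_j||^2, the squared distance from v to span{e_j}.)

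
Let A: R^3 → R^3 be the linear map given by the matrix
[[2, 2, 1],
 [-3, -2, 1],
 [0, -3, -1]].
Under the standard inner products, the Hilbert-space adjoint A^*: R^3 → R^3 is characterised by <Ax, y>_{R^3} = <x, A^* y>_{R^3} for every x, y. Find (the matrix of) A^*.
A^* = A^T =
[[2, -3, 0],
 [2, -2, -3],
 [1, 1, -1]]

For real matrices with standard dot products, the defining identity <Ax, y> = <x, A^* y> gives (Ax)^T y = x^T (A^*) y, i.e. x^T A^T y = x^T (A^*) y. Since this holds for all x, y, we must have A^* = A^T. Therefore
A^* =
[[2, -3, 0],
 [2, -2, -3],
 [1, 1, -1]].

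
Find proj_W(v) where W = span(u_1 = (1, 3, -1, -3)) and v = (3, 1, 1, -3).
proj_W(v) = (7/10, 21/10, -7/10, -21/10)

Set up U = [u_1 | ... | u_1] ∈ R^(4×1). The projector onto W = col(U) is P = U (U^T U)^(-1) U^T.
Compute U^T U =
  [20],
and U^T v = (14).
Solve U^T U · c = U^T v for the coefficients: c = (7/10). The projection is proj_W(v) = U c.
Check: (v - proj_W(v)) · u_1 = 0  (should be 0).
Result: proj_W(v) = (7/10, 21/10, -7/10, -21/10).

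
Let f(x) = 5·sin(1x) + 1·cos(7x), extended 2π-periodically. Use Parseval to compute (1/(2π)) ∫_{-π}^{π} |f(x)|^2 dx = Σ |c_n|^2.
Σ |c_n|^2 = 13

Expand |f|^2 and use orthogonality of {sin(nx), cos(mx)} on [-π, π]:
  ∫_{-π}^{π} sin(nx)^2 dx = π, ∫ cos(mx)^2 dx = π, and cross terms integrate to 0.
So ∫_{-π}^{π} f(x)^2 dx = 5^2 · π + 1^2 · π = (25 + 1)π.
Divide by 2π: (25 + 1)/2 = 13.
By Parseval, this equals Σ |c_n|^2.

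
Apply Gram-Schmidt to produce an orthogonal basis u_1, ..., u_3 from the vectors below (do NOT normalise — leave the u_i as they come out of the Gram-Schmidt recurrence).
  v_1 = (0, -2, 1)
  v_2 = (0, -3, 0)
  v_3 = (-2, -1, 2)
Orthogonal basis:
  u_1 = (0, -2, 1)
  u_2 = (0, -3/5, -6/5)
  u_3 = (-2, 0, 0)

Apply the Gram-Schmidt recurrence
  u_1 = v_1
  u_i = v_i − Σ_{j<i} ((v_i · u_j) / (u_j · u_j)) · u_j.

Step by step this gives:
  u_1 = (0, -2, 1)
  u_2 = (0, -3/5, -6/5)
  u_3 = (-2, 0, 0)

Orthogonality check:
  u_2 · u_1 = 0 (should be 0)
  u_3 · u_1 = 0 (should be 0)
  u_3 · u_2 = 0 (should be 0)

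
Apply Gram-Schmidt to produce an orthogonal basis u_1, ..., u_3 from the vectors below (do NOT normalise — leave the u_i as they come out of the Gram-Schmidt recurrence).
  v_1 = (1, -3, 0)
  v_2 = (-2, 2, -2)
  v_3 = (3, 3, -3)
Orthogonal basis:
  u_1 = (1, -3, 0)
  u_2 = (-6/5, -2/5, -2)
  u_3 = (27/7, 9/7, -18/7)

Apply the Gram-Schmidt recurrence
  u_1 = v_1
  u_i = v_i − Σ_{j<i} ((v_i · u_j) / (u_j · u_j)) · u_j.

Step by step this gives:
  u_1 = (1, -3, 0)
  u_2 = (-6/5, -2/5, -2)
  u_3 = (27/7, 9/7, -18/7)

Orthogonality check:
  u_2 · u_1 = 0 (should be 0)
  u_3 · u_1 = 0 (should be 0)
  u_3 · u_2 = 0 (should be 0)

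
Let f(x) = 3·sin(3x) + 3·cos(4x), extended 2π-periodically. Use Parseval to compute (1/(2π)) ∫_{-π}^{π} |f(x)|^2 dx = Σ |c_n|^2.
Σ |c_n|^2 = 9

Expand |f|^2 and use orthogonality of {sin(nx), cos(mx)} on [-π, π]:
  ∫_{-π}^{π} sin(nx)^2 dx = π, ∫ cos(mx)^2 dx = π, and cross terms integrate to 0.
So ∫_{-π}^{π} f(x)^2 dx = 3^2 · π + 3^2 · π = (9 + 9)π.
Divide by 2π: (9 + 9)/2 = 9.
By Parseval, this equals Σ |c_n|^2.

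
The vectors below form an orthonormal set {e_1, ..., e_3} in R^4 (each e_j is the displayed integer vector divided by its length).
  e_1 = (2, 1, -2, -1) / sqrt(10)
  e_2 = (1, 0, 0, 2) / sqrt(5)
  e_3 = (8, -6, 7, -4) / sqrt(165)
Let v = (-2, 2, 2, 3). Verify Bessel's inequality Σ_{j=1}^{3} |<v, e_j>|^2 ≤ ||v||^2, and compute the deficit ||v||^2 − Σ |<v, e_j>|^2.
Σ |<v, e_j>|^2 = 5081/330; ||v||^2 = 21; deficit = 1849/330

Write each e_j = u_j / sqrt(<u_j, u_j>) where u_j is the displayed integer vector. Then <v, e_j> = <v, u_j> / sqrt(<u_j, u_j>), so |<v, e_j>|^2 = <v, u_j>^2 / <u_j, u_j>.
Coefficients: <v, e_1> = -9/sqrt(10), <v, e_2> = 4/sqrt(5), <v, e_3> = -26/sqrt(165).
Square and sum: Σ |<v, e_j>|^2 = 5081/330.
Compute ||v||^2 = v·v = 21.
Deficit = 21 − 5081/330 = 1849/330 ≥ 0, confirming Bessel's inequality. (The deficit equals ||v − Σ <v,e_j> e_j||^2, the squared distance from v to span{e_j}.)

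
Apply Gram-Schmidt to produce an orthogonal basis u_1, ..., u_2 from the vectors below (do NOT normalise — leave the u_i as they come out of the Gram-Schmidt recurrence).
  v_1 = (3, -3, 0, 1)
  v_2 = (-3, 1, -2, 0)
Orthogonal basis:
  u_1 = (3, -3, 0, 1)
  u_2 = (-21/19, -17/19, -2, 12/19)

Apply the Gram-Schmidt recurrence
  u_1 = v_1
  u_i = v_i − Σ_{j<i} ((v_i · u_j) / (u_j · u_j)) · u_j.

Step by step this gives:
  u_1 = (3, -3, 0, 1)
  u_2 = (-21/19, -17/19, -2, 12/19)

Orthogonality check:
  u_2 · u_1 = 0 (should be 0)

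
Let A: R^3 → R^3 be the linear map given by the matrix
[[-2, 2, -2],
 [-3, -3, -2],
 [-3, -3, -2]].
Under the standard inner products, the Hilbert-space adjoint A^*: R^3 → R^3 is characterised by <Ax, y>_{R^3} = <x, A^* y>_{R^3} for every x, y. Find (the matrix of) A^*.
A^* = A^T =
[[-2, -3, -3],
 [2, -3, -3],
 [-2, -2, -2]]

For real matrices with standard dot products, the defining identity <Ax, y> = <x, A^* y> gives (Ax)^T y = x^T (A^*) y, i.e. x^T A^T y = x^T (A^*) y. Since this holds for all x, y, we must have A^* = A^T. Therefore
A^* =
[[-2, -3, -3],
 [2, -3, -3],
 [-2, -2, -2]].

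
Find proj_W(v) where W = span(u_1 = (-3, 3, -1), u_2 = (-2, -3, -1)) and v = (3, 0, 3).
proj_W(v) = (474/131, 27/262, 381/262)

Set up U = [u_1 | ... | u_2] ∈ R^(3×2). The projector onto W = col(U) is P = U (U^T U)^(-1) U^T.
Compute U^T U =
  [19, -2]
  [-2, 14],
and U^T v = (-12, -9).
Solve U^T U · c = U^T v for the coefficients: c = (-93/131, -195/262). The projection is proj_W(v) = U c.
Check: (v - proj_W(v)) · u_1 = 0  (should be 0).
Check: (v - proj_W(v)) · u_2 = 0  (should be 0).
Result: proj_W(v) = (474/131, 27/262, 381/262).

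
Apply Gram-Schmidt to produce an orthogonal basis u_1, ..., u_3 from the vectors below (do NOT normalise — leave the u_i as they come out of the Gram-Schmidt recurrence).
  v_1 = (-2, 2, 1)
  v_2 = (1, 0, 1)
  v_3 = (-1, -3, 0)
Orthogonal basis:
  u_1 = (-2, 2, 1)
  u_2 = (7/9, 2/9, 10/9)
  u_3 = (-22/17, -33/17, 22/17)

Apply the Gram-Schmidt recurrence
  u_1 = v_1
  u_i = v_i − Σ_{j<i} ((v_i · u_j) / (u_j · u_j)) · u_j.

Step by step this gives:
  u_1 = (-2, 2, 1)
  u_2 = (7/9, 2/9, 10/9)
  u_3 = (-22/17, -33/17, 22/17)

Orthogonality check:
  u_2 · u_1 = 0 (should be 0)
  u_3 · u_1 = 0 (should be 0)
  u_3 · u_2 = 0 (should be 0)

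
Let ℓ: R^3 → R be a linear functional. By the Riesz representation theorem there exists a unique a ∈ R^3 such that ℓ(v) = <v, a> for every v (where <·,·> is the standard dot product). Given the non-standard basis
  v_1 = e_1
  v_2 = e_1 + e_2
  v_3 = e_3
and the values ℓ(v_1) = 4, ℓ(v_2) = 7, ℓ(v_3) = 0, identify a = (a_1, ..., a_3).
a = (4, 3, 0)

Write a = (a_1, ..., a_3) in the standard basis. For each basis vector v_i, ℓ(v_i) = <v_i, a> is a linear equation in the a_j's. Collect the n equations into a matrix system V a = ℓ, where row i of V is v_i (expressed in the standard basis). Since V is invertible (lower-triangular with 1s on the diagonal, up to permutation), solve by back-substitution:
  V =
[[1, 0, 0],
 [1, 1, 0],
 [0, 0, 1]]
  V a = (4, 7, 0)
Solving gives a = (4, 3, 0).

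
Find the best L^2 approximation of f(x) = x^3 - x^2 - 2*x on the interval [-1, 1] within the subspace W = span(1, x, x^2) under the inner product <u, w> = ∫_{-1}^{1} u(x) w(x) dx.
g(x) = -x^2 - 7*x/5

The best approximation g ∈ W is the orthogonal projection of f onto W. Writing g = a_0 + a_1 x + a_2 x^2, the coefficients solve the normal equations G · a = b where
  G_{ij} = <φ_i, φ_j> and b_i = <f, φ_i>, with φ_0 = 1, φ_1 = x, φ_2 = x^2.
G =
  [2, 0, 2/3]
  [0, 2/3, 0]
  [2/3, 0, 2/5],
b = (-2/3, -14/15, -2/5).
Solving gives a_0 = 0, a_1 = -7/5, a_2 = -1, so
  g(x) = -x^2 - 7*x/5.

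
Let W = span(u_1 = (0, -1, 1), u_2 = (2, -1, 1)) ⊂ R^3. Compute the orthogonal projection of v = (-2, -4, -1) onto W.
proj_W(v) = (-2, -3/2, 3/2)

Set up U = [u_1 | ... | u_2] ∈ R^(3×2). The projector onto W = col(U) is P = U (U^T U)^(-1) U^T.
Compute U^T U =
  [2, 2]
  [2, 6],
and U^T v = (3, -1).
Solve U^T U · c = U^T v for the coefficients: c = (5/2, -1). The projection is proj_W(v) = U c.
Check: (v - proj_W(v)) · u_1 = 0  (should be 0).
Check: (v - proj_W(v)) · u_2 = 0  (should be 0).
Result: proj_W(v) = (-2, -3/2, 3/2).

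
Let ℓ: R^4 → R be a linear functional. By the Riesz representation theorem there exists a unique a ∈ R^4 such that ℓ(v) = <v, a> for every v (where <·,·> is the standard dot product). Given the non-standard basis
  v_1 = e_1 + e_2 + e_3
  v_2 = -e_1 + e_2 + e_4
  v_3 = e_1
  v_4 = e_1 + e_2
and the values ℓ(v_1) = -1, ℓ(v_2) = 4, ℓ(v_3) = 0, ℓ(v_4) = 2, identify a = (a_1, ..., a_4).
a = (0, 2, -3, 2)

Write a = (a_1, ..., a_4) in the standard basis. For each basis vector v_i, ℓ(v_i) = <v_i, a> is a linear equation in the a_j's. Collect the n equations into a matrix system V a = ℓ, where row i of V is v_i (expressed in the standard basis). Since V is invertible (lower-triangular with 1s on the diagonal, up to permutation), solve by back-substitution:
  V =
[[1, 1, 1, 0],
 [-1, 1, 0, 1],
 [1, 0, 0, 0],
 [1, 1, 0, 0]]
  V a = (-1, 4, 0, 2)
Solving gives a = (0, 2, -3, 2).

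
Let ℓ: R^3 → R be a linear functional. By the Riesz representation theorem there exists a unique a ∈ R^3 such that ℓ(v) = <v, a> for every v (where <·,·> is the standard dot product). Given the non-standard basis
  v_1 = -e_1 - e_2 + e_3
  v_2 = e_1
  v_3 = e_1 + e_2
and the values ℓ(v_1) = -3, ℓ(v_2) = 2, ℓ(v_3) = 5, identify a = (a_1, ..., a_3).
a = (2, 3, 2)

Write a = (a_1, ..., a_3) in the standard basis. For each basis vector v_i, ℓ(v_i) = <v_i, a> is a linear equation in the a_j's. Collect the n equations into a matrix system V a = ℓ, where row i of V is v_i (expressed in the standard basis). Since V is invertible (lower-triangular with 1s on the diagonal, up to permutation), solve by back-substitution:
  V =
[[-1, -1, 1],
 [1, 0, 0],
 [1, 1, 0]]
  V a = (-3, 2, 5)
Solving gives a = (2, 3, 2).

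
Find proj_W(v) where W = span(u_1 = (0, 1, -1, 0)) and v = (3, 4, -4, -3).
proj_W(v) = (0, 4, -4, 0)

Set up U = [u_1 | ... | u_1] ∈ R^(4×1). The projector onto W = col(U) is P = U (U^T U)^(-1) U^T.
Compute U^T U =
  [2],
and U^T v = (8).
Solve U^T U · c = U^T v for the coefficients: c = (4). The projection is proj_W(v) = U c.
Check: (v - proj_W(v)) · u_1 = 0  (should be 0).
Result: proj_W(v) = (0, 4, -4, 0).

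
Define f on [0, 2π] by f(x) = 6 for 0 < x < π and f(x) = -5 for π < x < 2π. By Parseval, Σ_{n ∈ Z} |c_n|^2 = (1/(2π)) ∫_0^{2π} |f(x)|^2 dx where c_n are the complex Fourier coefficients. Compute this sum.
Σ |c_n|^2 = 61/2

Parseval equates the L^2 energy of f (normalised by 1/(2π)) with the ℓ^2 sum of its Fourier coefficients: (1/(2π)) ∫_0^{2π} |f|^2 = Σ |c_n|^2.
Compute the left side: (1/(2π)) [∫_0^π 6^2 dx + ∫_π^{2π} (-5)^2 dx] = (1/(2π)) · (36π + 25π) = (36 + 25)/2 = 61/2.
So Σ_{n ∈ Z} |c_n|^2 = 61/2.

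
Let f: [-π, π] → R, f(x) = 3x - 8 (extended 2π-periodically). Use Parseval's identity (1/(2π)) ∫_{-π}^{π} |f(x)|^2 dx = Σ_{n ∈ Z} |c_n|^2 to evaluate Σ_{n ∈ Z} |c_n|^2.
Σ |c_n|^2 = 3π^2 + 64

Expand and integrate term by term over [-π, π]:
  ∫ (3x)^2 dx = 9·(2π^3/3); ∫ 2·3·(-8)·x dx = 0 (odd integrand); ∫ (-8)^2 dx = 64·2π.
So (1/(2π)) ∫_{-π}^{π} (3x - 8)^2 dx = 9π^2/3 + 64 = 3π^2 + 64.
Parseval ⇒ Σ |c_n|^2 = 3π^2 + 64.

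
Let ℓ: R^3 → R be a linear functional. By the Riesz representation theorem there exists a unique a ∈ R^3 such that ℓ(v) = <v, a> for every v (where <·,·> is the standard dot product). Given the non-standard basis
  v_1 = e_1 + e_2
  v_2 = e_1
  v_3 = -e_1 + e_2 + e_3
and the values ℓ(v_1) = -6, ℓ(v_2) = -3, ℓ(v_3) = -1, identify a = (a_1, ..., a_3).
a = (-3, -3, -1)

Write a = (a_1, ..., a_3) in the standard basis. For each basis vector v_i, ℓ(v_i) = <v_i, a> is a linear equation in the a_j's. Collect the n equations into a matrix system V a = ℓ, where row i of V is v_i (expressed in the standard basis). Since V is invertible (lower-triangular with 1s on the diagonal, up to permutation), solve by back-substitution:
  V =
[[1, 1, 0],
 [1, 0, 0],
 [-1, 1, 1]]
  V a = (-6, -3, -1)
Solving gives a = (-3, -3, -1).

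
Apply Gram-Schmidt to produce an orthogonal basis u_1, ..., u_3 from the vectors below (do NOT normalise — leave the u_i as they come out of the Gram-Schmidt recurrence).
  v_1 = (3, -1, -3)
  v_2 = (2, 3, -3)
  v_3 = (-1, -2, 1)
Orthogonal basis:
  u_1 = (3, -1, -3)
  u_2 = (2/19, 69/19, -21/19)
  u_3 = (-42/137, -21/274, -77/274)

Apply the Gram-Schmidt recurrence
  u_1 = v_1
  u_i = v_i − Σ_{j<i} ((v_i · u_j) / (u_j · u_j)) · u_j.

Step by step this gives:
  u_1 = (3, -1, -3)
  u_2 = (2/19, 69/19, -21/19)
  u_3 = (-42/137, -21/274, -77/274)

Orthogonality check:
  u_2 · u_1 = 0 (should be 0)
  u_3 · u_1 = 0 (should be 0)
  u_3 · u_2 = 0 (should be 0)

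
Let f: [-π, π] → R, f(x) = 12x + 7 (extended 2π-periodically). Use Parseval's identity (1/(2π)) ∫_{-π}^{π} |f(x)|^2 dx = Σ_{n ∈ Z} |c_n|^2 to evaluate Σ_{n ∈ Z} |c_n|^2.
Σ |c_n|^2 = 48π^2 + 49

Expand and integrate term by term over [-π, π]:
  ∫ (12x)^2 dx = 144·(2π^3/3); ∫ 2·12·(7)·x dx = 0 (odd integrand); ∫ 7^2 dx = 49·2π.
So (1/(2π)) ∫_{-π}^{π} (12x + 7)^2 dx = 144π^2/3 + 49 = 48π^2 + 49.
Parseval ⇒ Σ |c_n|^2 = 48π^2 + 49.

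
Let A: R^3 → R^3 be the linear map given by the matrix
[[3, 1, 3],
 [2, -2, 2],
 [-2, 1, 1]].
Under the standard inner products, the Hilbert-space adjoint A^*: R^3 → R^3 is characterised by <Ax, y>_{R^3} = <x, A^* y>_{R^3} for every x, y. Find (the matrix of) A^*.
A^* = A^T =
[[3, 2, -2],
 [1, -2, 1],
 [3, 2, 1]]

For real matrices with standard dot products, the defining identity <Ax, y> = <x, A^* y> gives (Ax)^T y = x^T (A^*) y, i.e. x^T A^T y = x^T (A^*) y. Since this holds for all x, y, we must have A^* = A^T. Therefore
A^* =
[[3, 2, -2],
 [1, -2, 1],
 [3, 2, 1]].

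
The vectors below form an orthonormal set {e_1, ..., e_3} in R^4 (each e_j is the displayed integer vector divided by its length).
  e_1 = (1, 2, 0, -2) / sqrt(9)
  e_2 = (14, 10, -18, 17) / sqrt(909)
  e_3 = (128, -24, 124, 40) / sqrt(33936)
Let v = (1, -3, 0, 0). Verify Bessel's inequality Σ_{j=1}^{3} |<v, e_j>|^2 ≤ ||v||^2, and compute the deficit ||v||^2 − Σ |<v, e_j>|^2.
Σ |<v, e_j>|^2 = 89/21; ||v||^2 = 10; deficit = 121/21

Write each e_j = u_j / sqrt(<u_j, u_j>) where u_j is the displayed integer vector. Then <v, e_j> = <v, u_j> / sqrt(<u_j, u_j>), so |<v, e_j>|^2 = <v, u_j>^2 / <u_j, u_j>.
Coefficients: <v, e_1> = -5/sqrt(9), <v, e_2> = -16/sqrt(909), <v, e_3> = 200/sqrt(33936).
Square and sum: Σ |<v, e_j>|^2 = 89/21.
Compute ||v||^2 = v·v = 10.
Deficit = 10 − 89/21 = 121/21 ≥ 0, confirming Bessel's inequality. (The deficit equals ||v − Σ <v,e_j> e_j||^2, the squared distance from v to span{e_j}.)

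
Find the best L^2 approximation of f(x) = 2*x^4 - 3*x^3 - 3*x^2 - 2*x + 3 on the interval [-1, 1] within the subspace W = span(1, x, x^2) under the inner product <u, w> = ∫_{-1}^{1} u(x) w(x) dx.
g(x) = -9*x^2/7 - 19*x/5 + 99/35

The best approximation g ∈ W is the orthogonal projection of f onto W. Writing g = a_0 + a_1 x + a_2 x^2, the coefficients solve the normal equations G · a = b where
  G_{ij} = <φ_i, φ_j> and b_i = <f, φ_i>, with φ_0 = 1, φ_1 = x, φ_2 = x^2.
G =
  [2, 0, 2/3]
  [0, 2/3, 0]
  [2/3, 0, 2/5],
b = (24/5, -38/15, 48/35).
Solving gives a_0 = 99/35, a_1 = -19/5, a_2 = -9/7, so
  g(x) = -9*x^2/7 - 19*x/5 + 99/35.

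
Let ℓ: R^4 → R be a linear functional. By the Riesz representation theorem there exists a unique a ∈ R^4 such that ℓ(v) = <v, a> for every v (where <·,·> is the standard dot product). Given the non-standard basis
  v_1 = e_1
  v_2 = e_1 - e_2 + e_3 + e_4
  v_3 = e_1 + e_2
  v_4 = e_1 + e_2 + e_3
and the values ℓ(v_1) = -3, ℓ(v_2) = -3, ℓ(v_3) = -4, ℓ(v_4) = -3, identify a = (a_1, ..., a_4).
a = (-3, -1, 1, -2)

Write a = (a_1, ..., a_4) in the standard basis. For each basis vector v_i, ℓ(v_i) = <v_i, a> is a linear equation in the a_j's. Collect the n equations into a matrix system V a = ℓ, where row i of V is v_i (expressed in the standard basis). Since V is invertible (lower-triangular with 1s on the diagonal, up to permutation), solve by back-substitution:
  V =
[[1, 0, 0, 0],
 [1, -1, 1, 1],
 [1, 1, 0, 0],
 [1, 1, 1, 0]]
  V a = (-3, -3, -4, -3)
Solving gives a = (-3, -1, 1, -2).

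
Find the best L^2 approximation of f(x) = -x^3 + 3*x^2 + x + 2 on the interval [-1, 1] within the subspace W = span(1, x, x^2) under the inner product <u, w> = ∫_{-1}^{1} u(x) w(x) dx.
g(x) = 3*x^2 + 2*x/5 + 2

The best approximation g ∈ W is the orthogonal projection of f onto W. Writing g = a_0 + a_1 x + a_2 x^2, the coefficients solve the normal equations G · a = b where
  G_{ij} = <φ_i, φ_j> and b_i = <f, φ_i>, with φ_0 = 1, φ_1 = x, φ_2 = x^2.
G =
  [2, 0, 2/3]
  [0, 2/3, 0]
  [2/3, 0, 2/5],
b = (6, 4/15, 38/15).
Solving gives a_0 = 2, a_1 = 2/5, a_2 = 3, so
  g(x) = 3*x^2 + 2*x/5 + 2.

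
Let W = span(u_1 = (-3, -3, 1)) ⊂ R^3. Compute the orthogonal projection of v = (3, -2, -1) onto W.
proj_W(v) = (12/19, 12/19, -4/19)

Set up U = [u_1 | ... | u_1] ∈ R^(3×1). The projector onto W = col(U) is P = U (U^T U)^(-1) U^T.
Compute U^T U =
  [19],
and U^T v = (-4).
Solve U^T U · c = U^T v for the coefficients: c = (-4/19). The projection is proj_W(v) = U c.
Check: (v - proj_W(v)) · u_1 = 0  (should be 0).
Result: proj_W(v) = (12/19, 12/19, -4/19).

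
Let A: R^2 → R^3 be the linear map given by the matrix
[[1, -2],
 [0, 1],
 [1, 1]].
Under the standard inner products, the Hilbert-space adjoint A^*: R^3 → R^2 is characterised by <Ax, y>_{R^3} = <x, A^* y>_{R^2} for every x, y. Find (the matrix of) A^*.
A^* = A^T =
[[1, 0, 1],
 [-2, 1, 1]]

For real matrices with standard dot products, the defining identity <Ax, y> = <x, A^* y> gives (Ax)^T y = x^T (A^*) y, i.e. x^T A^T y = x^T (A^*) y. Since this holds for all x, y, we must have A^* = A^T. Therefore
A^* =
[[1, 0, 1],
 [-2, 1, 1]].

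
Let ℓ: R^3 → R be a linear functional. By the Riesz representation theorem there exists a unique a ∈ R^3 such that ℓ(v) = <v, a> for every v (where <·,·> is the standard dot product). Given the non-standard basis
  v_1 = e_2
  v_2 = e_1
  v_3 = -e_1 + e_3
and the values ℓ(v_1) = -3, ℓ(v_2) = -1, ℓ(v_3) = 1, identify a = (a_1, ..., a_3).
a = (-1, -3, 0)

Write a = (a_1, ..., a_3) in the standard basis. For each basis vector v_i, ℓ(v_i) = <v_i, a> is a linear equation in the a_j's. Collect the n equations into a matrix system V a = ℓ, where row i of V is v_i (expressed in the standard basis). Since V is invertible (lower-triangular with 1s on the diagonal, up to permutation), solve by back-substitution:
  V =
[[0, 1, 0],
 [1, 0, 0],
 [-1, 0, 1]]
  V a = (-3, -1, 1)
Solving gives a = (-1, -3, 0).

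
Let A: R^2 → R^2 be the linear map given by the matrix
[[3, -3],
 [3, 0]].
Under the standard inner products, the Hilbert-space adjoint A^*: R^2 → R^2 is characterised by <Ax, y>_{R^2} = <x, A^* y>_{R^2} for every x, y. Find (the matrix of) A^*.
A^* = A^T =
[[3, 3],
 [-3, 0]]

For real matrices with standard dot products, the defining identity <Ax, y> = <x, A^* y> gives (Ax)^T y = x^T (A^*) y, i.e. x^T A^T y = x^T (A^*) y. Since this holds for all x, y, we must have A^* = A^T. Therefore
A^* =
[[3, 3],
 [-3, 0]].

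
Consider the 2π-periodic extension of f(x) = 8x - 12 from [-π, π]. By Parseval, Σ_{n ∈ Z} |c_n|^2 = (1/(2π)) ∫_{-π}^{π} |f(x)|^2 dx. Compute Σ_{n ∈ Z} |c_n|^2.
Σ |c_n|^2 = 64π^2/3 + 144

Expand and integrate term by term over [-π, π]:
  ∫ (8x)^2 dx = 64·(2π^3/3); ∫ 2·8·(-12)·x dx = 0 (odd integrand); ∫ (-12)^2 dx = 144·2π.
So (1/(2π)) ∫_{-π}^{π} (8x - 12)^2 dx = 64π^2/3 + 144 = 64π^2/3 + 144.
Parseval ⇒ Σ |c_n|^2 = 64π^2/3 + 144.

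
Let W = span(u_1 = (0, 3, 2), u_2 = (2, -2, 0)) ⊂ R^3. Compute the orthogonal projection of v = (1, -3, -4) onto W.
proj_W(v) = (1/17, -67/17, -44/17)

Set up U = [u_1 | ... | u_2] ∈ R^(3×2). The projector onto W = col(U) is P = U (U^T U)^(-1) U^T.
Compute U^T U =
  [13, -6]
  [-6, 8],
and U^T v = (-17, 8).
Solve U^T U · c = U^T v for the coefficients: c = (-22/17, 1/34). The projection is proj_W(v) = U c.
Check: (v - proj_W(v)) · u_1 = 0  (should be 0).
Check: (v - proj_W(v)) · u_2 = 0  (should be 0).
Result: proj_W(v) = (1/17, -67/17, -44/17).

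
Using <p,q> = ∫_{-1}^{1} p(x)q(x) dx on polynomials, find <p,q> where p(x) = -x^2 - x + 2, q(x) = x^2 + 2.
<p,q> = 38/5

Expand the product: p(x)·q(x) = -x^4 - x^3 - 2*x + 4.
∫_{-1}^{1} of each monomial x^k gives [2/(k+1) if k even, 0 if k odd]. Integrating term-by-term (or equivalently evaluating the antiderivative F(x) = -x^5/5 - x^4/4 - x^2 + 4*x at the endpoints):
  F(1) − F(−1) = 51/20 − (-101/20) = 38/5.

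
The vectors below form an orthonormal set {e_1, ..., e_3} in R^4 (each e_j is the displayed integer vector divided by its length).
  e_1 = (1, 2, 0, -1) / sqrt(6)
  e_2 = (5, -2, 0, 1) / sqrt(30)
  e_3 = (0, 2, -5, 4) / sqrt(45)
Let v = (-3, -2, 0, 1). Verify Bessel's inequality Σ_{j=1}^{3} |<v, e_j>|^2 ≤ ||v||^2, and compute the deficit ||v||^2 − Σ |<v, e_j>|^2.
Σ |<v, e_j>|^2 = 14; ||v||^2 = 14; deficit = 0

Write each e_j = u_j / sqrt(<u_j, u_j>) where u_j is the displayed integer vector. Then <v, e_j> = <v, u_j> / sqrt(<u_j, u_j>), so |<v, e_j>|^2 = <v, u_j>^2 / <u_j, u_j>.
Coefficients: <v, e_1> = -8/sqrt(6), <v, e_2> = -10/sqrt(30), <v, e_3> = 0/sqrt(45).
Square and sum: Σ |<v, e_j>|^2 = 14.
Compute ||v||^2 = v·v = 14.
Deficit = 14 − 14 = 0 ≥ 0, confirming Bessel's inequality. (The deficit equals ||v − Σ <v,e_j> e_j||^2, the squared distance from v to span{e_j}.)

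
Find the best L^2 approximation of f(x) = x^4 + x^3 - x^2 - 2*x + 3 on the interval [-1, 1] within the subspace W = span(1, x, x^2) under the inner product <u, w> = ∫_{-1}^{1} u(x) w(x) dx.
g(x) = -x^2/7 - 7*x/5 + 102/35

The best approximation g ∈ W is the orthogonal projection of f onto W. Writing g = a_0 + a_1 x + a_2 x^2, the coefficients solve the normal equations G · a = b where
  G_{ij} = <φ_i, φ_j> and b_i = <f, φ_i>, with φ_0 = 1, φ_1 = x, φ_2 = x^2.
G =
  [2, 0, 2/3]
  [0, 2/3, 0]
  [2/3, 0, 2/5],
b = (86/15, -14/15, 66/35).
Solving gives a_0 = 102/35, a_1 = -7/5, a_2 = -1/7, so
  g(x) = -x^2/7 - 7*x/5 + 102/35.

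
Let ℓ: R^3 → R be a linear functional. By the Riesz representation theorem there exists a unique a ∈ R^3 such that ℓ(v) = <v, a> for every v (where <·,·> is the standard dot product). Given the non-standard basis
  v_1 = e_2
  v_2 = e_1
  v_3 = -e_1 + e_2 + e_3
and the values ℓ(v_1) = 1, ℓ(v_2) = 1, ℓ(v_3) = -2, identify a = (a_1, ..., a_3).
a = (1, 1, -2)

Write a = (a_1, ..., a_3) in the standard basis. For each basis vector v_i, ℓ(v_i) = <v_i, a> is a linear equation in the a_j's. Collect the n equations into a matrix system V a = ℓ, where row i of V is v_i (expressed in the standard basis). Since V is invertible (lower-triangular with 1s on the diagonal, up to permutation), solve by back-substitution:
  V =
[[0, 1, 0],
 [1, 0, 0],
 [-1, 1, 1]]
  V a = (1, 1, -2)
Solving gives a = (1, 1, -2).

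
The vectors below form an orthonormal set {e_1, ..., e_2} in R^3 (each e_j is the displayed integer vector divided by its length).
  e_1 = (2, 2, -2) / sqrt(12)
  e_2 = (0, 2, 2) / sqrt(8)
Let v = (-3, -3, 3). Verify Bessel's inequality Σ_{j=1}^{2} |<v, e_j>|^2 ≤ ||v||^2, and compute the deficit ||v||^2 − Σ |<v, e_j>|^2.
Σ |<v, e_j>|^2 = 27; ||v||^2 = 27; deficit = 0

Write each e_j = u_j / sqrt(<u_j, u_j>) where u_j is the displayed integer vector. Then <v, e_j> = <v, u_j> / sqrt(<u_j, u_j>), so |<v, e_j>|^2 = <v, u_j>^2 / <u_j, u_j>.
Coefficients: <v, e_1> = -18/sqrt(12), <v, e_2> = 0/sqrt(8).
Square and sum: Σ |<v, e_j>|^2 = 27.
Compute ||v||^2 = v·v = 27.
Deficit = 27 − 27 = 0 ≥ 0, confirming Bessel's inequality. (The deficit equals ||v − Σ <v,e_j> e_j||^2, the squared distance from v to span{e_j}.)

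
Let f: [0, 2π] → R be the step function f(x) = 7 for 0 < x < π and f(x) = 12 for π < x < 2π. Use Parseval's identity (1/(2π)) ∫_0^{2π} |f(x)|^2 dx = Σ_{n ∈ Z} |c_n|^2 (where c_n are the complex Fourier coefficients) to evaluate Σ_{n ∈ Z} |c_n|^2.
Σ |c_n|^2 = 193/2

Parseval equates the L^2 energy of f (normalised by 1/(2π)) with the ℓ^2 sum of its Fourier coefficients: (1/(2π)) ∫_0^{2π} |f|^2 = Σ |c_n|^2.
Compute the left side: (1/(2π)) [∫_0^π 7^2 dx + ∫_π^{2π} 12^2 dx] = (1/(2π)) · (49π + 144π) = (49 + 144)/2 = 193/2.
So Σ_{n ∈ Z} |c_n|^2 = 193/2.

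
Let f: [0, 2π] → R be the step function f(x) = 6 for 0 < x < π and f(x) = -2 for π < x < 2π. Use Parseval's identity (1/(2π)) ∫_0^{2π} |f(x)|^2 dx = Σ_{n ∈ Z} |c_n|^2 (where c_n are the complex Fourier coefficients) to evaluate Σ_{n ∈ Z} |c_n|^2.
Σ |c_n|^2 = 20

Parseval equates the L^2 energy of f (normalised by 1/(2π)) with the ℓ^2 sum of its Fourier coefficients: (1/(2π)) ∫_0^{2π} |f|^2 = Σ |c_n|^2.
Compute the left side: (1/(2π)) [∫_0^π 6^2 dx + ∫_π^{2π} (-2)^2 dx] = (1/(2π)) · (36π + 4π) = (36 + 4)/2 = 20.
So Σ_{n ∈ Z} |c_n|^2 = 20.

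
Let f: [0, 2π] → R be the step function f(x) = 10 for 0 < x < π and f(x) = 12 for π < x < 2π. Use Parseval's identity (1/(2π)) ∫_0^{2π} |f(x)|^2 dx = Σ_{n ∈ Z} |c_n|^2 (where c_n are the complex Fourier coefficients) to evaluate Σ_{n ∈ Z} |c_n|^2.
Σ |c_n|^2 = 122

Parseval equates the L^2 energy of f (normalised by 1/(2π)) with the ℓ^2 sum of its Fourier coefficients: (1/(2π)) ∫_0^{2π} |f|^2 = Σ |c_n|^2.
Compute the left side: (1/(2π)) [∫_0^π 10^2 dx + ∫_π^{2π} 12^2 dx] = (1/(2π)) · (100π + 144π) = (100 + 144)/2 = 122.
So Σ_{n ∈ Z} |c_n|^2 = 122.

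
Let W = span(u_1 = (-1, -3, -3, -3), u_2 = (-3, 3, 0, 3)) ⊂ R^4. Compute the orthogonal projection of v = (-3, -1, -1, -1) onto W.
proj_W(v) = (-129/59, -35/59, -123/59, -35/59)

Set up U = [u_1 | ... | u_2] ∈ R^(4×2). The projector onto W = col(U) is P = U (U^T U)^(-1) U^T.
Compute U^T U =
  [28, -15]
  [-15, 27],
and U^T v = (12, 3).
Solve U^T U · c = U^T v for the coefficients: c = (41/59, 88/177). The projection is proj_W(v) = U c.
Check: (v - proj_W(v)) · u_1 = 0  (should be 0).
Check: (v - proj_W(v)) · u_2 = 0  (should be 0).
Result: proj_W(v) = (-129/59, -35/59, -123/59, -35/59).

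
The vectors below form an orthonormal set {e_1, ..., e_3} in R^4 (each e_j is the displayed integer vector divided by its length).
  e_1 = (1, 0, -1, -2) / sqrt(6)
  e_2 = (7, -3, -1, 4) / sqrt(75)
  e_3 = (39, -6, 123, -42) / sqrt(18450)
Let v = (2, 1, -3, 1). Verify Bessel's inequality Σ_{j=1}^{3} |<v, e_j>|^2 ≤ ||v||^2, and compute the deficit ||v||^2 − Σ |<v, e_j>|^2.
Σ |<v, e_j>|^2 = 494/41; ||v||^2 = 15; deficit = 121/41

Write each e_j = u_j / sqrt(<u_j, u_j>) where u_j is the displayed integer vector. Then <v, e_j> = <v, u_j> / sqrt(<u_j, u_j>), so |<v, e_j>|^2 = <v, u_j>^2 / <u_j, u_j>.
Coefficients: <v, e_1> = 3/sqrt(6), <v, e_2> = 18/sqrt(75), <v, e_3> = -339/sqrt(18450).
Square and sum: Σ |<v, e_j>|^2 = 494/41.
Compute ||v||^2 = v·v = 15.
Deficit = 15 − 494/41 = 121/41 ≥ 0, confirming Bessel's inequality. (The deficit equals ||v − Σ <v,e_j> e_j||^2, the squared distance from v to span{e_j}.)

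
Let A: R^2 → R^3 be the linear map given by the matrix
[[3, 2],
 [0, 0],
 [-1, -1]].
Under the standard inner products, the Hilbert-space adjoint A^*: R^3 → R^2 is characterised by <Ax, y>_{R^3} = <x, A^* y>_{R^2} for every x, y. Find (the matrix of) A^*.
A^* = A^T =
[[3, 0, -1],
 [2, 0, -1]]

For real matrices with standard dot products, the defining identity <Ax, y> = <x, A^* y> gives (Ax)^T y = x^T (A^*) y, i.e. x^T A^T y = x^T (A^*) y. Since this holds for all x, y, we must have A^* = A^T. Therefore
A^* =
[[3, 0, -1],
 [2, 0, -1]].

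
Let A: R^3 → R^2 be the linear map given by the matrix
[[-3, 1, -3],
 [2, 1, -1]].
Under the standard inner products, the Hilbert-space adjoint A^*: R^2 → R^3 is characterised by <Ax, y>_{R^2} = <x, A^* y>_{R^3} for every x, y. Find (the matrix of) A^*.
A^* = A^T =
[[-3, 2],
 [1, 1],
 [-3, -1]]

For real matrices with standard dot products, the defining identity <Ax, y> = <x, A^* y> gives (Ax)^T y = x^T (A^*) y, i.e. x^T A^T y = x^T (A^*) y. Since this holds for all x, y, we must have A^* = A^T. Therefore
A^* =
[[-3, 2],
 [1, 1],
 [-3, -1]].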